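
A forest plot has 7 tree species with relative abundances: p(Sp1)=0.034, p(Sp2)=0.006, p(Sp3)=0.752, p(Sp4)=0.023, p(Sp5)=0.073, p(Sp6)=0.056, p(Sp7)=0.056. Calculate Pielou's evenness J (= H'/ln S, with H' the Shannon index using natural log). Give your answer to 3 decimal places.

H' = −Σ pᵢ ln pᵢ = −((-0.11497) + (-0.03070) + (-0.21433) + (-0.08676) + (-0.19106) + (-0.16141) + (-0.16141)) = 0.96065 (working shown to 5 dp, full precision carried).
With S = 7 species, ln S = 1.94591, so J = 0.96065/1.94591 = 0.49368, i.e. 0.494 to 3 decimal places.

0.494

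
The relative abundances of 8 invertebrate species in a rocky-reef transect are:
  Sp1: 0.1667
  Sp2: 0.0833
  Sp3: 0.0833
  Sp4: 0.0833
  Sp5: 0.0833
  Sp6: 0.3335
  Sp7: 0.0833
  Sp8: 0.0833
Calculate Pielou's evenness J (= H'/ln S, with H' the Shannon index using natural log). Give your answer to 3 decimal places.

H' = −Σ pᵢ ln pᵢ = −((-0.29865) + (-0.20703) + (-0.20703) + (-0.20703) + (-0.20703) + (-0.36622) + (-0.20703) + (-0.20703)) = 1.90703 (working shown to 5 dp, full precision carried).
With S = 8 species, ln S = 2.07944, so J = 1.90703/2.07944 = 0.91709, i.e. 0.917 to 3 decimal places.

0.917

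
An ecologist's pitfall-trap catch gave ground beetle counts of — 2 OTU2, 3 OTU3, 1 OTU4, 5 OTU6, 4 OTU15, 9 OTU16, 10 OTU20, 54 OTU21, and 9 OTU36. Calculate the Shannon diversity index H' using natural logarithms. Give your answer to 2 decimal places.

Total N = 2+3+1+5+4+9+10+54+9 = 97, so the proportions are 0.0206, 0.0309, 0.0103, 0.0515, 0.0412, 0.0928, 0.1031, 0.5567, 0.0928 (working shown to 4 dp, full precision carried).
Each pᵢ ln pᵢ term: 0.0206×(-3.8816)=-0.0800, 0.0309×(-3.4761)=-0.1075, 0.0103×(-4.5747)=-0.0472, 0.0515×(-2.9653)=-0.1528, 0.0412×(-3.1884)=-0.1315, 0.0928×(-2.3775)=-0.2206, 0.1031×(-2.2721)=-0.2342, 0.5567×(-0.5857)=-0.3261, 0.0928×(-2.3775)=-0.2206.
Sum = -1.5205, so H' = 1.52.

1.52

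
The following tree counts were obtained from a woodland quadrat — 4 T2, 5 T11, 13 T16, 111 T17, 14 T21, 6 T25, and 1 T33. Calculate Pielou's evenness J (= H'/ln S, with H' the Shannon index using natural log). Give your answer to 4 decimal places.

Total N = 4+5+13+111+14+6+1 = 154, so the proportions are 0.025974, 0.032468, 0.084416, 0.720779, 0.090909, 0.038961, 0.006494 (working shown to 6 dp, full precision carried).
H' = −Σ pᵢ ln pᵢ = −((-0.094822) + (-0.111283) + (-0.208676) + (-0.235999) + (-0.217990) + (-0.126436) + (-0.032707)) = 1.027914.
With S = 7 species, ln S = 1.945910, so J = 1.027914/1.945910 = 0.528243, i.e. 0.5282 to 4 decimal places.

0.5282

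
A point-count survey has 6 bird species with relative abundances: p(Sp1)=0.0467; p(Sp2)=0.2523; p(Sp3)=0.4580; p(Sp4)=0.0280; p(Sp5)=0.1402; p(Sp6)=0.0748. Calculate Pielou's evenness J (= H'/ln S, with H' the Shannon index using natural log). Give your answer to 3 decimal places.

0.791

H' = −Σ pᵢ ln pᵢ = −((-0.14309) + (-0.34745) + (-0.35765) + (-0.10012) + (-0.27545) + (-0.19395)) = 1.41770 (working shown to 5 dp, full precision carried).
With S = 6 species, ln S = 1.79176, so J = 1.41770/1.79176 = 0.79123, i.e. 0.791 to 3 decimal places.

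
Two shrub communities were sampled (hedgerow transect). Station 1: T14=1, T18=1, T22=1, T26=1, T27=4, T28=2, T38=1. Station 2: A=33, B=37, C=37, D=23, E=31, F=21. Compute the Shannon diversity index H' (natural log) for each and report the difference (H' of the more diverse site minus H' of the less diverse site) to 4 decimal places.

0.0016

Station 1: N=11, proportions 0.090909, 0.090909, 0.090909, 0.090909, 0.363636, 0.181818, 0.090909, giving H' = 1.767761 (working shown to 6 dp, full precision carried).
Station 2: N=182, proportions 0.181319, 0.203297, 0.203297, 0.126374, 0.17033, 0.115385, giving H' = 1.769404.
Difference = |1.767761 − 1.769404| = 0.001643, i.e. 0.0016 to 4 decimal places.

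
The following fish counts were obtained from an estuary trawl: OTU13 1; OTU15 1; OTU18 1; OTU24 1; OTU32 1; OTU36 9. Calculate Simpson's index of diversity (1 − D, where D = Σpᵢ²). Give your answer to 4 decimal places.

0.5612

Total N = 1+1+1+1+1+9 = 14, so the proportions are 0.071429, 0.071429, 0.071429, 0.071429, 0.071429, 0.642857 (working shown to 6 dp, full precision carried).
D = 0.071429² + 0.071429² + 0.071429² + 0.071429² + 0.071429² + 0.642857² = 0.005102 + 0.005102 + 0.005102 + 0.005102 + 0.005102 + 0.413265 = 0.438776.
So 1 − D = 0.561224, i.e. 0.5612 to 4 decimal places.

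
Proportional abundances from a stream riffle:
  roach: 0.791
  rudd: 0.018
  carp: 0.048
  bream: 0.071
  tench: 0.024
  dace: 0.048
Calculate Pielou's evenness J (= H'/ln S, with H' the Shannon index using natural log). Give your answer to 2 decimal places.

0.46

H' = −Σ pᵢ ln pᵢ = −((-0.1855) + (-0.0723) + (-0.1458) + (-0.1878) + (-0.0895) + (-0.1458)) = 0.8266 (working shown to 4 dp, full precision carried).
With S = 6 species, ln S = 1.7918, so J = 0.8266/1.7918 = 0.4613, i.e. 0.46 to 2 decimal places.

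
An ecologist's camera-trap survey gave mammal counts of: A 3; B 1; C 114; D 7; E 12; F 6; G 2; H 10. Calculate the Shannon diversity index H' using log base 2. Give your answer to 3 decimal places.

Total N = 3+1+114+7+12+6+2+10 = 155, so the proportions are 0.01935, 0.00645, 0.73548, 0.04516, 0.07742, 0.03871, 0.0129, 0.06452 (working shown to 5 dp, full precision carried).
Each pᵢ log₂ pᵢ term: 0.01935×(-5.69116)=-0.11015, 0.00645×(-7.27612)=-0.04694, 0.73548×(-0.44323)=-0.32599, 0.04516×(-4.46877)=-0.20182, 0.07742×(-3.69116)=-0.28577, 0.03871×(-4.69116)=-0.18159, 0.0129×(-6.27612)=-0.08098, 0.06452×(-3.95420)=-0.25511.
Sum = -1.48835, so H' = 1.488.

1.488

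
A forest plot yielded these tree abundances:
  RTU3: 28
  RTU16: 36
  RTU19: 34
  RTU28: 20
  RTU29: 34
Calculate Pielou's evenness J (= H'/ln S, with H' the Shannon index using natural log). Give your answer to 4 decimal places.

0.9877

Total N = 28+36+34+20+34 = 152, so the proportions are 0.184211, 0.236842, 0.223684, 0.131579, 0.223684 (working shown to 6 dp, full precision carried).
H' = −Σ pᵢ ln pᵢ = −((-0.311625) + (-0.341138) + (-0.334972) + (-0.266862) + (-0.334972)) = 1.589568.
With S = 5 species, ln S = 1.609438, so J = 1.589568/1.609438 = 0.987654, i.e. 0.9877 to 4 decimal places.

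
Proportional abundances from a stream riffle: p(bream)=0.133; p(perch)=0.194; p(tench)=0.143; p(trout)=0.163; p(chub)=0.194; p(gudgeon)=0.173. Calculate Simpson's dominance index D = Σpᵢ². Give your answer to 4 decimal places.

0.1699

D = 0.133² + 0.194² + 0.143² + 0.163² + 0.194² + 0.173² = 0.017689 + 0.037636 + 0.020449 + 0.026569 + 0.037636 + 0.029929 = 0.169908 (working shown to 6 dp, full precision carried).
To 4 decimal places, D = 0.1699.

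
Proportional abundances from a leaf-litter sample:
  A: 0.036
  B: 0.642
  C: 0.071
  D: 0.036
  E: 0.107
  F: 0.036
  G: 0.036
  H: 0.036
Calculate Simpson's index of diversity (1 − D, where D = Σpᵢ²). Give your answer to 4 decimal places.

0.5649

D = 0.036² + 0.642² + 0.071² + 0.036² + 0.107² + 0.036² + 0.036² + 0.036² = 0.001296 + 0.412164 + 0.005041 + 0.001296 + 0.011449 + 0.001296 + 0.001296 + 0.001296 = 0.435134 (working shown to 6 dp, full precision carried).
So 1 − D = 0.564866, i.e. 0.5649 to 4 decimal places.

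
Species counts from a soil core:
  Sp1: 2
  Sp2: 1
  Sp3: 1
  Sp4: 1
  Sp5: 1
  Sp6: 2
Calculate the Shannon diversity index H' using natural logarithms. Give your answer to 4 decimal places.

Total N = 2+1+1+1+1+2 = 8, so the proportions are 0.25, 0.125, 0.125, 0.125, 0.125, 0.25 (working shown to 6 dp, full precision carried).
Each pᵢ ln pᵢ term: 0.25×(-1.386294)=-0.346574, 0.125×(-2.079442)=-0.259930, 0.125×(-2.079442)=-0.259930, 0.125×(-2.079442)=-0.259930, 0.125×(-2.079442)=-0.259930, 0.25×(-1.386294)=-0.346574.
Sum = -1.732868, so H' = 1.7329.

1.7329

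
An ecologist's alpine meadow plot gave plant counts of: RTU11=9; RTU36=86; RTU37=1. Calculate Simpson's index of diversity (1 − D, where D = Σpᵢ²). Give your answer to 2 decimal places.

0.19

Total N = 9+86+1 = 96, so the proportions are 0.0938, 0.8958, 0.0104 (working shown to 4 dp, full precision carried).
D = 0.0938² + 0.8958² + 0.0104² = 0.0088 + 0.8025 + 0.0001 = 0.8114.
So 1 − D = 0.1886, i.e. 0.19 to 2 decimal places.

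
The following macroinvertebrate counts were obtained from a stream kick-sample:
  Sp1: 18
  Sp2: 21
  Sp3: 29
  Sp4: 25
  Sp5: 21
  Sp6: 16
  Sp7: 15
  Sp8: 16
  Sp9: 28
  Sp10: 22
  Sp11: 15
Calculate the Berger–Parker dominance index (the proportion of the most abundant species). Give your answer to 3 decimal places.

0.128

Total N = 18+21+29+25+21+16+15+16+28+22+15 = 226, so the proportions are 0.07965, 0.09292, 0.12832, 0.11062, 0.09292, 0.0708, 0.06637, 0.0708, 0.12389, 0.09735, 0.06637 (working shown to 5 dp, full precision carried).
The largest proportion is 0.12832, i.e. d = 0.128 to 3 decimal places.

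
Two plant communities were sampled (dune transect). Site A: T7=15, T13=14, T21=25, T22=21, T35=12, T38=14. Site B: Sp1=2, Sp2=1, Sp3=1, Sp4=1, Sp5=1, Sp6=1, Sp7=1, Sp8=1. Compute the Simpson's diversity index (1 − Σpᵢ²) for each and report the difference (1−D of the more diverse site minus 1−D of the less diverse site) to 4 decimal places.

Site A: N=101, proportions 0.148515, 0.138614, 0.247525, 0.207921, 0.118812, 0.138614, giving 1−D = 0.820900 (working shown to 6 dp, full precision carried).
Site B: N=9, proportions 0.222222, 0.111111, 0.111111, 0.111111, 0.111111, 0.111111, 0.111111, 0.111111, giving 1−D = 0.864198.
Difference = |0.820900 − 0.864198| = 0.043298, i.e. 0.0433 to 4 decimal places.

0.0433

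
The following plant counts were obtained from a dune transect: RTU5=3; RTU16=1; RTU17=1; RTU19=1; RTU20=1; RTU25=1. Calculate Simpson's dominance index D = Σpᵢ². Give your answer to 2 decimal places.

0.22

Total N = 3+1+1+1+1+1 = 8, so the proportions are 0.375, 0.125, 0.125, 0.125, 0.125, 0.125 (working shown to 4 dp, full precision carried).
D = 0.375² + 0.125² + 0.125² + 0.125² + 0.125² + 0.125² = 0.1406 + 0.0156 + 0.0156 + 0.0156 + 0.0156 + 0.0156 = 0.2188.
To 2 decimal places, D = 0.22.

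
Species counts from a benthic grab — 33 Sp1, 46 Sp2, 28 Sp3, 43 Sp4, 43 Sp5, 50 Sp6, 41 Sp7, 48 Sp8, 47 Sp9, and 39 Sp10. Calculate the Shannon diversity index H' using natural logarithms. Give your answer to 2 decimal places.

2.29

Total N = 33+46+28+43+43+50+41+48+47+39 = 418, so the proportions are 0.0789, 0.11, 0.067, 0.1029, 0.1029, 0.1196, 0.0981, 0.1148, 0.1124, 0.0933 (working shown to 4 dp, full precision carried).
Each pᵢ ln pᵢ term: 0.0789×(-2.5390)=-0.2004, 0.11×(-2.2068)=-0.2429, 0.067×(-2.7033)=-0.1811, 0.1029×(-2.2743)=-0.2340, 0.1029×(-2.2743)=-0.2340, 0.1196×(-2.1235)=-0.2540, 0.0981×(-2.3219)=-0.2277, 0.1148×(-2.1643)=-0.2485, 0.1124×(-2.1853)=-0.2457, 0.0933×(-2.3719)=-0.2213.
Sum = -2.2896, so H' = 2.29.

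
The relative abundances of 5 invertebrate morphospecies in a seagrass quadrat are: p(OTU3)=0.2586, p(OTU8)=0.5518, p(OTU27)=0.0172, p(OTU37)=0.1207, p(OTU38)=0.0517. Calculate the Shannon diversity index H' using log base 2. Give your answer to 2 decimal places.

1.67

Each pᵢ log₂ pᵢ term (working shown to 4 dp, full precision carried): 0.2586×(-1.9512)=-0.5046, 0.5518×(-0.8578)=-0.4733, 0.0172×(-5.8614)=-0.1008, 0.1207×(-3.0505)=-0.3682, 0.0517×(-4.2737)=-0.2209.
Sum = -1.6679, so H' = 1.67.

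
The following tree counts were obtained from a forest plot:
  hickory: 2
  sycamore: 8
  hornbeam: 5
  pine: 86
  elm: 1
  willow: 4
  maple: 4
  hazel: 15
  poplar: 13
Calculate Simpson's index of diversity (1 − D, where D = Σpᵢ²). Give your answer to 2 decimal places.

0.58

Total N = 2+8+5+86+1+4+4+15+13 = 138, so the proportions are 0.0145, 0.058, 0.0362, 0.6232, 0.0072, 0.029, 0.029, 0.1087, 0.0942 (working shown to 4 dp, full precision carried).
D = 0.0145² + 0.058² + 0.0362² + 0.6232² + 0.0072² + 0.029² + 0.029² + 0.1087² + 0.0942² = 0.0002 + 0.0034 + 0.0013 + 0.3884 + 0.0001 + 0.0008 + 0.0008 + 0.0118 + 0.0089 = 0.4157.
So 1 − D = 0.5843, i.e. 0.58 to 2 decimal places.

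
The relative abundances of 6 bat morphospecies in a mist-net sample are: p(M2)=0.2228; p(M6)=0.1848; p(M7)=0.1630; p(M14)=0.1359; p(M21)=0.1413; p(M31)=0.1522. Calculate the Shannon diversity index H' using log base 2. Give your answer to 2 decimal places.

2.56

Each pᵢ log₂ pᵢ term (working shown to 4 dp, full precision carried): 0.2228×(-2.1662)=-0.4826, 0.1848×(-2.4360)=-0.4502, 0.163×(-2.6171)=-0.4266, 0.1359×(-2.8794)=-0.3913, 0.1413×(-2.8232)=-0.3989, 0.1522×(-2.7160)=-0.4134.
Sum = -2.5630, so H' = 2.56.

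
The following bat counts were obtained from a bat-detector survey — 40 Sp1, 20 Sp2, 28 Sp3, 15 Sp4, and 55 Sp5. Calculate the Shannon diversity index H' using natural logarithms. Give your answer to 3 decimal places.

1.507

Total N = 40+20+28+15+55 = 158, so the proportions are 0.25316, 0.12658, 0.17722, 0.09494, 0.3481 (working shown to 5 dp, full precision carried).
Each pᵢ ln pᵢ term: 0.25316×(-1.37372)=-0.34778, 0.12658×(-2.06686)=-0.26163, 0.17722×(-1.73039)=-0.30665, 0.09494×(-2.35454)=-0.22353, 0.3481×(-1.05526)=-0.36734.
Sum = -1.50693, so H' = 1.507.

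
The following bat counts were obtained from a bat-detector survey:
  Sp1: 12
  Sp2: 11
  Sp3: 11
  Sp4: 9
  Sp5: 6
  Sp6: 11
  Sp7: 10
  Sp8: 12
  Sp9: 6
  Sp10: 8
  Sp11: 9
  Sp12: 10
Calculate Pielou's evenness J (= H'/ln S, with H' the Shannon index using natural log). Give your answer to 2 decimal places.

Total N = 12+11+11+9+6+11+10+12+6+8+9+10 = 115, so the proportions are 0.1043, 0.0957, 0.0957, 0.0783, 0.0522, 0.0957, 0.087, 0.1043, 0.0522, 0.0696, 0.0783, 0.087 (working shown to 4 dp, full precision carried).
H' = −Σ pᵢ ln pᵢ = −((-0.2358) + (-0.2245) + (-0.2245) + (-0.1994) + (-0.1541) + (-0.2245) + (-0.2124) + (-0.2358) + (-0.1541) + (-0.1854) + (-0.1994) + (-0.2124)) = 2.4623.
With S = 12 species, ln S = 2.4849, so J = 2.4623/2.4849 = 0.9909, i.e. 0.99 to 2 decimal places.

0.99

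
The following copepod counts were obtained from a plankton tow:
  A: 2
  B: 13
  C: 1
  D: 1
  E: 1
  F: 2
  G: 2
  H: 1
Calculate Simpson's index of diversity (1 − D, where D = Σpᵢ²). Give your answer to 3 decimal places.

Total N = 2+13+1+1+1+2+2+1 = 23, so the proportions are 0.08696, 0.56522, 0.04348, 0.04348, 0.04348, 0.08696, 0.08696, 0.04348 (working shown to 5 dp, full precision carried).
D = 0.08696² + 0.56522² + 0.04348² + 0.04348² + 0.04348² + 0.08696² + 0.08696² + 0.04348² = 0.00756 + 0.31947 + 0.00189 + 0.00189 + 0.00189 + 0.00756 + 0.00756 + 0.00189 = 0.34972.
So 1 − D = 0.65028, i.e. 0.650 to 3 decimal places.

0.650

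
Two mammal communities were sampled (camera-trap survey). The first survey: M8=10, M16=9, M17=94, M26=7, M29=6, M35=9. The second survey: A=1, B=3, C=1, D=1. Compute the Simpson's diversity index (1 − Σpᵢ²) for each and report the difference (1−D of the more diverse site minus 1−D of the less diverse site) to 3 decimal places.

The first survey: N=135, proportions 0.074074, 0.066667, 0.696296, 0.051852, 0.044444, 0.066667, giving 1−D = 0.496132 (working shown to 6 dp, full precision carried).
The second survey: N=6, proportions 0.166667, 0.5, 0.166667, 0.166667, giving 1−D = 0.666667.
Difference = |0.496132 − 0.666667| = 0.170535, i.e. 0.171 to 3 decimal places.

0.171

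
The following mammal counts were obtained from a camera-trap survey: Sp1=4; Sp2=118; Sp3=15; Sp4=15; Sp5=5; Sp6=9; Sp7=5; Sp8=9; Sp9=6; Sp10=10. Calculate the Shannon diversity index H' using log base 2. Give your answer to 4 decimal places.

2.1741

Total N = 4+118+15+15+5+9+5+9+6+10 = 196, so the proportions are 0.020408, 0.602041, 0.076531, 0.076531, 0.02551, 0.045918, 0.02551, 0.045918, 0.030612, 0.05102 (working shown to 6 dp, full precision carried).
Each pᵢ log₂ pᵢ term: 0.020408×(-5.614710)=-0.114586, 0.602041×(-0.732067)=-0.440734, 0.076531×(-3.707819)=-0.283762, 0.076531×(-3.707819)=-0.283762, 0.02551×(-5.292782)=-0.135020, 0.045918×(-4.444785)=-0.204097, 0.02551×(-5.292782)=-0.135020, 0.045918×(-4.444785)=-0.204097, 0.030612×(-5.029747)=-0.153972, 0.05102×(-4.292782)=-0.219019.
Sum = -2.174069, so H' = 2.1741.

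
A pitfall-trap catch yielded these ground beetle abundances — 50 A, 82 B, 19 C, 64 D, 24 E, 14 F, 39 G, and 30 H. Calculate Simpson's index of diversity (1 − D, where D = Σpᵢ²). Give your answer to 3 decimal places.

0.837

Total N = 50+82+19+64+24+14+39+30 = 322, so the proportions are 0.15528, 0.25466, 0.05901, 0.19876, 0.07453, 0.04348, 0.12112, 0.09317 (working shown to 5 dp, full precision carried).
D = 0.15528² + 0.25466² + 0.05901² + 0.19876² + 0.07453² + 0.04348² + 0.12112² + 0.09317² = 0.02411 + 0.06485 + 0.00348 + 0.03950 + 0.00556 + 0.00189 + 0.01467 + 0.00868 = 0.16274.
So 1 − D = 0.83726, i.e. 0.837 to 3 decimal places.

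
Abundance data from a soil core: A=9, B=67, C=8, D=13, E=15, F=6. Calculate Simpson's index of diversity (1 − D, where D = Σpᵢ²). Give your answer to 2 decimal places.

Total N = 9+67+8+13+15+6 = 118, so the proportions are 0.0763, 0.5678, 0.0678, 0.1102, 0.1271, 0.0508 (working shown to 4 dp, full precision carried).
D = 0.0763² + 0.5678² + 0.0678² + 0.1102² + 0.1271² + 0.0508² = 0.0058 + 0.3224 + 0.0046 + 0.0121 + 0.0162 + 0.0026 = 0.3637.
So 1 − D = 0.6363, i.e. 0.64 to 2 decimal places.

0.64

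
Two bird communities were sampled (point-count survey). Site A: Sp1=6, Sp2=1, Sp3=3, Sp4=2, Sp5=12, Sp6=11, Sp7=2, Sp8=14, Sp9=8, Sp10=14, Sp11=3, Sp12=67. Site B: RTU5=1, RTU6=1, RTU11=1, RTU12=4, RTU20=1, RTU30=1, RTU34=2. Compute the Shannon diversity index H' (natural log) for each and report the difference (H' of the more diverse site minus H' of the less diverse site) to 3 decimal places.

Site A: N=143, proportions 0.04196, 0.00699, 0.02098, 0.01399, 0.08392, 0.07692, 0.01399, 0.0979, 0.05594, 0.0979, 0.02098, 0.46853, giving H' = 1.82610 (working shown to 5 dp, full precision carried).
Site B: N=11, proportions 0.09091, 0.09091, 0.09091, 0.36364, 0.09091, 0.09091, 0.18182, giving H' = 1.76776.
Difference = |1.82610 − 1.76776| = 0.05834, i.e. 0.058 to 3 decimal places.

0.058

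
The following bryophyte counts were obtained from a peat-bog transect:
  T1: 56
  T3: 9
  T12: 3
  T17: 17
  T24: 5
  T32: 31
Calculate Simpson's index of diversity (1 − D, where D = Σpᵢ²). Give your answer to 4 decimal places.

Total N = 56+9+3+17+5+31 = 121, so the proportions are 0.46281, 0.07438, 0.024793, 0.140496, 0.041322, 0.256198 (working shown to 6 dp, full precision carried).
D = 0.46281² + 0.07438² + 0.024793² + 0.140496² + 0.041322² + 0.256198² = 0.214193 + 0.005532 + 0.000615 + 0.019739 + 0.001708 + 0.065638 = 0.307424.
So 1 − D = 0.692576, i.e. 0.6926 to 4 decimal places.

0.6926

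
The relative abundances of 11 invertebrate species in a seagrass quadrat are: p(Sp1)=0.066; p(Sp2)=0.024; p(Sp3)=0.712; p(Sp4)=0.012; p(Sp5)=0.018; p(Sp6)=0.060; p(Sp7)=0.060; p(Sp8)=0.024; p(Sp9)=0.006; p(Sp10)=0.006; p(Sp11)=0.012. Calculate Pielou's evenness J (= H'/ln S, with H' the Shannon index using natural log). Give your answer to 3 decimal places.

0.491

H' = −Σ pᵢ ln pᵢ = −((-0.17939) + (-0.08951) + (-0.24185) + (-0.05307) + (-0.07231) + (-0.16880) + (-0.16880) + (-0.08951) + (-0.03070) + (-0.03070) + (-0.05307)) = 1.17773 (working shown to 5 dp, full precision carried).
With S = 11 species, ln S = 2.39790, so J = 1.17773/2.39790 = 0.49115, i.e. 0.491 to 3 decimal places.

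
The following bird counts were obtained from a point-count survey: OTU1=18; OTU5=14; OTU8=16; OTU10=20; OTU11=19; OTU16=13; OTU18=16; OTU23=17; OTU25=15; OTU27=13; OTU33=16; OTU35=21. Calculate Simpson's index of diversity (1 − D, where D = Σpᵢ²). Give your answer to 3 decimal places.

0.915

Total N = 18+14+16+20+19+13+16+17+15+13+16+21 = 198, so the proportions are 0.09091, 0.07071, 0.08081, 0.10101, 0.09596, 0.06566, 0.08081, 0.08586, 0.07576, 0.06566, 0.08081, 0.10606 (working shown to 5 dp, full precision carried).
D = 0.09091² + 0.07071² + 0.08081² + 0.10101² + 0.09596² + 0.06566² + 0.08081² + 0.08586² + 0.07576² + 0.06566² + 0.08081² + 0.10606² = 0.00826 + 0.00500 + 0.00653 + 0.01020 + 0.00921 + 0.00431 + 0.00653 + 0.00737 + 0.00574 + 0.00431 + 0.00653 + 0.01125 = 0.08525.
So 1 − D = 0.91475, i.e. 0.915 to 3 decimal places.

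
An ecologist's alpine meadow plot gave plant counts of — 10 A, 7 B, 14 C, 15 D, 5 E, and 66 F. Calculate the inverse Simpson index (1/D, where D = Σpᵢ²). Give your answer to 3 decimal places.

2.765

Total N = 10+7+14+15+5+66 = 117, so the proportions are 0.08547, 0.059829, 0.119658, 0.128205, 0.042735, 0.564103 (working shown to 6 dp, full precision carried).
D = 0.08547² + 0.059829² + 0.119658² + 0.128205² + 0.042735² + 0.564103² = 0.007305 + 0.003580 + 0.014318 + 0.016437 + 0.001826 + 0.318212 = 0.361677.
So 1/D = 2.76490, i.e. 2.765 to 3 decimal places.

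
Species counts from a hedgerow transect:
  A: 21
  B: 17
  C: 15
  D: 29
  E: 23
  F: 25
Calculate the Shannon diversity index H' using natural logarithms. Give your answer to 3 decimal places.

Total N = 21+17+15+29+23+25 = 130, so the proportions are 0.16154, 0.13077, 0.11538, 0.22308, 0.17692, 0.19231 (working shown to 5 dp, full precision carried).
Each pᵢ ln pᵢ term: 0.16154×(-1.82301)=-0.29449, 0.13077×(-2.03432)=-0.26603, 0.11538×(-2.15948)=-0.24917, 0.22308×(-1.50024)=-0.33467, 0.17692×(-1.73204)=-0.30644, 0.19231×(-1.64866)=-0.31705.
Sum = -1.76784, so H' = 1.768.

1.768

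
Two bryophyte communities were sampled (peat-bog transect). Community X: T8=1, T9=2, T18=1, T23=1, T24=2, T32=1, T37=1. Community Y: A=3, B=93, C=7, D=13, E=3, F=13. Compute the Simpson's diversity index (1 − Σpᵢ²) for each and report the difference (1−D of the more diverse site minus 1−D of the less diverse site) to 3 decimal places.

Community X: N=9, proportions 0.111111, 0.222222, 0.111111, 0.111111, 0.222222, 0.111111, 0.111111, giving 1−D = 0.839506 (working shown to 6 dp, full precision carried).
Community Y: N=132, proportions 0.022727, 0.704545, 0.05303, 0.098485, 0.022727, 0.098485, giving 1−D = 0.480372.
Difference = |0.839506 − 0.480372| = 0.359134, i.e. 0.359 to 3 decimal places.

0.359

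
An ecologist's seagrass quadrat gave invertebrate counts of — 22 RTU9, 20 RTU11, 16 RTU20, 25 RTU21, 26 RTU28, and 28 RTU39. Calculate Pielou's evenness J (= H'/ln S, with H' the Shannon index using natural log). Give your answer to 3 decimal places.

0.991

Total N = 22+20+16+25+26+28 = 137, so the proportions are 0.16058, 0.14599, 0.11679, 0.18248, 0.18978, 0.20438 (working shown to 5 dp, full precision carried).
H' = −Σ pᵢ ln pᵢ = −((-0.29370) + (-0.28091) + (-0.25079) + (-0.31042) + (-0.31539) + (-0.32451)) = 1.77572.
With S = 6 species, ln S = 1.79176, so J = 1.77572/1.79176 = 0.99105, i.e. 0.991 to 3 decimal places.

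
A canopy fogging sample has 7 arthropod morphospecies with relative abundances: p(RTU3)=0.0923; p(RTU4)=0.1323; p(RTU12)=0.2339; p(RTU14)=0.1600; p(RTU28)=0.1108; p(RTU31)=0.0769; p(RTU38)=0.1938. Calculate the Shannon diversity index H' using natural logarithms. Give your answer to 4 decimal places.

Each pᵢ ln pᵢ term (working shown to 6 dp, full precision carried): 0.0923×(-2.382711)=-0.219924, 0.1323×(-2.022683)=-0.267601, 0.2339×(-1.452862)=-0.339824, 0.16×(-1.832581)=-0.293213, 0.1108×(-2.200029)=-0.243763, 0.0769×(-2.565249)=-0.197268, 0.1938×(-1.640929)=-0.318012.
Sum = -1.879605, so H' = 1.8796.

1.8796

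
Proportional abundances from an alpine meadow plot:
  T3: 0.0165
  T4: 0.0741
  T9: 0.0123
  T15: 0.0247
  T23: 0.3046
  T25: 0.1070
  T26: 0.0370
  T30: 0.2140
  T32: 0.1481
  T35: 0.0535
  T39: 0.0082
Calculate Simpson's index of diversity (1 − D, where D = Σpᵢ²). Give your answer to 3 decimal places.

0.817

D = 0.0165² + 0.0741² + 0.0123² + 0.0247² + 0.3046² + 0.107² + 0.037² + 0.214² + 0.1481² + 0.0535² + 0.0082² = 0.00027 + 0.00549 + 0.00015 + 0.00061 + 0.09278 + 0.01145 + 0.00137 + 0.04580 + 0.02193 + 0.00286 + 0.00007 = 0.18278 (working shown to 5 dp, full precision carried).
So 1 − D = 0.81722, i.e. 0.817 to 3 decimal places.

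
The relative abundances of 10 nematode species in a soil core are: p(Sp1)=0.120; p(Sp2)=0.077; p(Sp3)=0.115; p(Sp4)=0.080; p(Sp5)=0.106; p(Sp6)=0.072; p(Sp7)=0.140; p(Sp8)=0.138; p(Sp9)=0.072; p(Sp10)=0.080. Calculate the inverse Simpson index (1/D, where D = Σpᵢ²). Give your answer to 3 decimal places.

D = 0.12² + 0.077² + 0.115² + 0.08² + 0.106² + 0.072² + 0.14² + 0.138² + 0.072² + 0.08² = 0.0144000 + 0.0059290 + 0.0132250 + 0.0064000 + 0.0112360 + 0.0051840 + 0.0196000 + 0.0190440 + 0.0051840 + 0.0064000 = 0.1066020 (working shown to 7 dp, full precision carried).
So 1/D = 9.38069, i.e. 9.381 to 3 decimal places.

9.381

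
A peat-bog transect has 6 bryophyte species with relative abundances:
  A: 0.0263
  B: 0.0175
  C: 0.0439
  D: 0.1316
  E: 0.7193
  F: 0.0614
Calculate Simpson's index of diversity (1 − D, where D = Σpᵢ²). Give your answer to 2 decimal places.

0.46

D = 0.0263² + 0.0175² + 0.0439² + 0.1316² + 0.7193² + 0.0614² = 0.0007 + 0.0003 + 0.0019 + 0.0173 + 0.5174 + 0.0038 = 0.5414 (working shown to 4 dp, full precision carried).
So 1 − D = 0.4586, i.e. 0.46 to 2 decimal places.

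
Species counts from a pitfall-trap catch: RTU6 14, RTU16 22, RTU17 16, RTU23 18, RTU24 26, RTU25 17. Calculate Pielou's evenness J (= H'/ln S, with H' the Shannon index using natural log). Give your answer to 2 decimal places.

Total N = 14+22+16+18+26+17 = 113, so the proportions are 0.1239, 0.1947, 0.1416, 0.1593, 0.2301, 0.1504 (working shown to 4 dp, full precision carried).
H' = −Σ pᵢ ln pᵢ = −((-0.2587) + (-0.3186) + (-0.2768) + (-0.2926) + (-0.3381) + (-0.2850)) = 1.7698.
With S = 6 species, ln S = 1.7918, so J = 1.7698/1.7918 = 0.9877, i.e. 0.99 to 2 decimal places.

0.99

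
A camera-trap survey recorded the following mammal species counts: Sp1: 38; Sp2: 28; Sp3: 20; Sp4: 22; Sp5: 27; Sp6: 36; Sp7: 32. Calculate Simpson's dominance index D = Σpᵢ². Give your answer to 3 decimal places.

Total N = 38+28+20+22+27+36+32 = 203, so the proportions are 0.18719, 0.13793, 0.09852, 0.10837, 0.133, 0.17734, 0.15764 (working shown to 5 dp, full precision carried).
D = 0.18719² + 0.13793² + 0.09852² + 0.10837² + 0.133² + 0.17734² + 0.15764² = 0.03504 + 0.01902 + 0.00971 + 0.01175 + 0.01769 + 0.03145 + 0.02485 = 0.14951.
To 3 decimal places, D = 0.150.

0.150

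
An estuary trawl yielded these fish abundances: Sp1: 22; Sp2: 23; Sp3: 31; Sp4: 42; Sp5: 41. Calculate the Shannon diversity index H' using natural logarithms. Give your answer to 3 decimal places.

Total N = 22+23+31+42+41 = 159, so the proportions are 0.13836, 0.14465, 0.19497, 0.26415, 0.25786 (working shown to 5 dp, full precision carried).
Each pᵢ ln pᵢ term: 0.13836×(-1.97786)=-0.27367, 0.14465×(-1.93341)=-0.27968, 0.19497×(-1.63492)=-0.31876, 0.26415×(-1.33123)=-0.35165, 0.25786×(-1.35533)=-0.34949.
Sum = -1.57323, so H' = 1.573.

1.573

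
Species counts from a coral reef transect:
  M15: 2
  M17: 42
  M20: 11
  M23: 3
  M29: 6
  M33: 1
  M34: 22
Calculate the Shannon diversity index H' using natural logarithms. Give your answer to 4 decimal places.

Total N = 2+42+11+3+6+1+22 = 87, so the proportions are 0.022989, 0.482759, 0.126437, 0.034483, 0.068966, 0.011494, 0.252874 (working shown to 6 dp, full precision carried).
Each pᵢ ln pᵢ term: 0.022989×(-3.772761)=-0.086730, 0.482759×(-0.728239)=-0.351563, 0.126437×(-2.068013)=-0.261473, 0.034483×(-3.367296)=-0.116114, 0.068966×(-2.674149)=-0.184424, 0.011494×(-4.465908)=-0.051332, 0.252874×(-1.374866)=-0.347667.
Sum = -1.399304, so H' = 1.3993.

1.3993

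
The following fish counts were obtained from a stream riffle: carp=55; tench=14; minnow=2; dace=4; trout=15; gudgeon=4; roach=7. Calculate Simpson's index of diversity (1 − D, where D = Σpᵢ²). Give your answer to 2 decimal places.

0.65

Total N = 55+14+2+4+15+4+7 = 101, so the proportions are 0.5446, 0.1386, 0.0198, 0.0396, 0.1485, 0.0396, 0.0693 (working shown to 4 dp, full precision carried).
D = 0.5446² + 0.1386² + 0.0198² + 0.0396² + 0.1485² + 0.0396² + 0.0693² = 0.2965 + 0.0192 + 0.0004 + 0.0016 + 0.0221 + 0.0016 + 0.0048 = 0.3461.
So 1 − D = 0.6539, i.e. 0.65 to 2 decimal places.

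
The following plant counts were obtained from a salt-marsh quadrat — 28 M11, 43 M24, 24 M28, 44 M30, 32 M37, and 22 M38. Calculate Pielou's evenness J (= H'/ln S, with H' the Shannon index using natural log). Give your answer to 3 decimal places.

Total N = 28+43+24+44+32+22 = 193, so the proportions are 0.14508, 0.2228, 0.12435, 0.22798, 0.1658, 0.11399 (working shown to 5 dp, full precision carried).
H' = −Σ pᵢ ln pᵢ = −((-0.28007) + (-0.33453) + (-0.25923) + (-0.33707) + (-0.29794) + (-0.24755)) = 1.75638.
With S = 6 species, ln S = 1.79176, so J = 1.75638/1.79176 = 0.98026, i.e. 0.980 to 3 decimal places.

0.980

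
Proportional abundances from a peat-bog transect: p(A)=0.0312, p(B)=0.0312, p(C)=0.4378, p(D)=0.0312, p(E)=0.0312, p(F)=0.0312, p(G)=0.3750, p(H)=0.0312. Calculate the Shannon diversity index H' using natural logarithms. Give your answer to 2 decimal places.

1.38

Each pᵢ ln pᵢ term (working shown to 4 dp, full precision carried): 0.0312×(-3.4673)=-0.1082, 0.0312×(-3.4673)=-0.1082, 0.4378×(-0.8260)=-0.3616, 0.0312×(-3.4673)=-0.1082, 0.0312×(-3.4673)=-0.1082, 0.0312×(-3.4673)=-0.1082, 0.375×(-0.9808)=-0.3678, 0.0312×(-3.4673)=-0.1082.
Sum = -1.3785, so H' = 1.38.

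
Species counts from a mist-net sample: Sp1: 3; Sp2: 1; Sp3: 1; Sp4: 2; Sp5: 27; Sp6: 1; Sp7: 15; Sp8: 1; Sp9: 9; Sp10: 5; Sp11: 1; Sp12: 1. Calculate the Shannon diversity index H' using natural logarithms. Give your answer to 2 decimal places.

1.79

Total N = 3+1+1+2+27+1+15+1+9+5+1+1 = 67, so the proportions are 0.0448, 0.0149, 0.0149, 0.0299, 0.403, 0.0149, 0.2239, 0.0149, 0.1343, 0.0746, 0.0149, 0.0149 (working shown to 4 dp, full precision carried).
Each pᵢ ln pᵢ term: 0.0448×(-3.1061)=-0.1391, 0.0149×(-4.2047)=-0.0628, 0.0149×(-4.2047)=-0.0628, 0.0299×(-3.5115)=-0.1048, 0.403×(-0.9089)=-0.3663, 0.0149×(-4.2047)=-0.0628, 0.2239×(-1.4966)=-0.3351, 0.0149×(-4.2047)=-0.0628, 0.1343×(-2.0075)=-0.2697, 0.0746×(-2.5953)=-0.1937, 0.0149×(-4.2047)=-0.0628, 0.0149×(-4.2047)=-0.0628.
Sum = -1.7851, so H' = 1.79.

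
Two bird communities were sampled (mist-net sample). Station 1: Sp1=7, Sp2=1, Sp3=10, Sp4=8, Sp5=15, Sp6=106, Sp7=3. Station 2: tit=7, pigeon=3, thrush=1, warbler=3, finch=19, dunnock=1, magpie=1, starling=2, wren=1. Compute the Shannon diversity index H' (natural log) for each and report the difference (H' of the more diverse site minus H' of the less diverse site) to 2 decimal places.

0.53

Station 1: N=150, proportions 0.04667, 0.00667, 0.06667, 0.05333, 0.1, 0.70667, 0.02, giving H' = 1.06714 (working shown to 5 dp, full precision carried).
Station 2: N=38, proportions 0.18421, 0.07895, 0.02632, 0.07895, 0.5, 0.02632, 0.02632, 0.05263, 0.02632, giving H' = 1.59696.
Difference = |1.06714 − 1.59696| = 0.52982, i.e. 0.53 to 2 decimal places.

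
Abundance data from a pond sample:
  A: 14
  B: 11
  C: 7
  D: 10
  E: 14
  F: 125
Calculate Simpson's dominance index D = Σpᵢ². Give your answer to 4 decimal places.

0.4971

Total N = 14+11+7+10+14+125 = 181, so the proportions are 0.077348, 0.060773, 0.038674, 0.055249, 0.077348, 0.690608 (working shown to 6 dp, full precision carried).
D = 0.077348² + 0.060773² + 0.038674² + 0.055249² + 0.077348² + 0.690608² = 0.005983 + 0.003693 + 0.001496 + 0.003052 + 0.005983 + 0.476939 = 0.497146.
To 4 decimal places, D = 0.4971.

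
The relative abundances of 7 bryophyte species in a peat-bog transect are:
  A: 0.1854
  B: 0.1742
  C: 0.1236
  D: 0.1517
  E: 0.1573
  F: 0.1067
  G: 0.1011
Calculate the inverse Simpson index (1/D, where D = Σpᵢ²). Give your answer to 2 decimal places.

6.70

D = 0.1854² + 0.1742² + 0.1236² + 0.1517² + 0.1573² + 0.1067² + 0.1011² = 0.034373 + 0.030346 + 0.015277 + 0.023013 + 0.024743 + 0.011385 + 0.010221 = 0.149358 (working shown to 6 dp, full precision carried).
So 1/D = 6.6953, i.e. 6.70 to 2 decimal places.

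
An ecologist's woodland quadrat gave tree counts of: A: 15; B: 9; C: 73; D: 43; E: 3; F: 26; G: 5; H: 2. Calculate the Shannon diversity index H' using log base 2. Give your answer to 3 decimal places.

2.273

Total N = 15+9+73+43+3+26+5+2 = 176, so the proportions are 0.08523, 0.05114, 0.41477, 0.24432, 0.01705, 0.14773, 0.02841, 0.01136 (working shown to 5 dp, full precision carried).
Each pᵢ log₂ pᵢ term: 0.08523×(-3.55254)=-0.30277, 0.05114×(-4.28951)=-0.21935, 0.41477×(-1.26961)=-0.52660, 0.24432×(-2.03317)=-0.49674, 0.01705×(-5.87447)=-0.10013, 0.14773×(-2.75899)=-0.40758, 0.02841×(-5.13750)=-0.14595, 0.01136×(-6.45943)=-0.07340.
Sum = -2.27253, so H' = 2.273.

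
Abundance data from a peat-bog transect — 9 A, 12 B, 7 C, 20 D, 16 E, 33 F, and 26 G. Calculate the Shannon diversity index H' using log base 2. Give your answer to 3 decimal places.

Total N = 9+12+7+20+16+33+26 = 123, so the proportions are 0.07317, 0.09756, 0.05691, 0.1626, 0.13008, 0.26829, 0.21138 (working shown to 5 dp, full precision carried).
Each pᵢ log₂ pᵢ term: 0.07317×(-3.77259)=-0.27604, 0.09756×(-3.35755)=-0.32757, 0.05691×(-4.13516)=-0.23533, 0.1626×(-2.62059)=-0.42611, 0.13008×(-2.94251)=-0.38277, 0.26829×(-1.89812)=-0.50925, 0.21138×(-2.24207)=-0.47393.
Sum = -2.63101, so H' = 2.631.

2.631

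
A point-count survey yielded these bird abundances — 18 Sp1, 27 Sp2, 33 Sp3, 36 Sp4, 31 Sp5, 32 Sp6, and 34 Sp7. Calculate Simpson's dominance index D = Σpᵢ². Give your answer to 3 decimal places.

Total N = 18+27+33+36+31+32+34 = 211, so the proportions are 0.08531, 0.12796, 0.1564, 0.17062, 0.14692, 0.15166, 0.16114 (working shown to 5 dp, full precision carried).
D = 0.08531² + 0.12796² + 0.1564² + 0.17062² + 0.14692² + 0.15166² + 0.16114² = 0.00728 + 0.01637 + 0.02446 + 0.02911 + 0.02159 + 0.02300 + 0.02597 = 0.14777.
To 3 decimal places, D = 0.148.

0.148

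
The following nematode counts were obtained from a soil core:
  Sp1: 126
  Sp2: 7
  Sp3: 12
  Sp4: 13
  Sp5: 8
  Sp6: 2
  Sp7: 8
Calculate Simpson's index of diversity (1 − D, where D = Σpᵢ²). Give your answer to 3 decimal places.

0.472

Total N = 126+7+12+13+8+2+8 = 176, so the proportions are 0.71591, 0.03977, 0.06818, 0.07386, 0.04545, 0.01136, 0.04545 (working shown to 5 dp, full precision carried).
D = 0.71591² + 0.03977² + 0.06818² + 0.07386² + 0.04545² + 0.01136² + 0.04545² = 0.51253 + 0.00158 + 0.00465 + 0.00546 + 0.00207 + 0.00013 + 0.00207 = 0.52847.
So 1 − D = 0.47153, i.e. 0.472 to 3 decimal places.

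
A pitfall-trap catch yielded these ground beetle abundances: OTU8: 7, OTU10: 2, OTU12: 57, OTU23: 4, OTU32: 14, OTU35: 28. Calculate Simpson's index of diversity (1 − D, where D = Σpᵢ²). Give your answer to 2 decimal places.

0.66

Total N = 7+2+57+4+14+28 = 112, so the proportions are 0.0625, 0.0179, 0.5089, 0.0357, 0.125, 0.25 (working shown to 4 dp, full precision carried).
D = 0.0625² + 0.0179² + 0.5089² + 0.0357² + 0.125² + 0.25² = 0.0039 + 0.0003 + 0.2590 + 0.0013 + 0.0156 + 0.0625 = 0.3426.
So 1 − D = 0.6574, i.e. 0.66 to 2 decimal places.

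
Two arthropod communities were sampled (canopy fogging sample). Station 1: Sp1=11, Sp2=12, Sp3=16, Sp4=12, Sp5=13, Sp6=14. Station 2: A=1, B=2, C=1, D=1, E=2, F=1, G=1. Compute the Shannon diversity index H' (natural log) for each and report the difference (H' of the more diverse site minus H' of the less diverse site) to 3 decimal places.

0.105

Station 1: N=78, proportions 0.14103, 0.15385, 0.20513, 0.15385, 0.16667, 0.17949, giving H' = 1.78405 (working shown to 5 dp, full precision carried).
Station 2: N=9, proportions 0.11111, 0.22222, 0.11111, 0.11111, 0.22222, 0.11111, 0.11111, giving H' = 1.88916.
Difference = |1.78405 − 1.88916| = 0.10511, i.e. 0.105 to 3 decimal places.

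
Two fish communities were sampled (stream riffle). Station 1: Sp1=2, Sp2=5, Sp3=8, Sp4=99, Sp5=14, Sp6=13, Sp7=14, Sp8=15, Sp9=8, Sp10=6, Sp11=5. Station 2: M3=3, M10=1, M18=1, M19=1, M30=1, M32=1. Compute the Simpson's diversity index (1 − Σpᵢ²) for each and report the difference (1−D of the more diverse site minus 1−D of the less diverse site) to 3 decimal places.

Station 1: N=189, proportions 0.01058, 0.02646, 0.04233, 0.52381, 0.07407, 0.06878, 0.07407, 0.07937, 0.04233, 0.03175, 0.02646, giving 1−D = 0.69752 (working shown to 5 dp, full precision carried).
Station 2: N=8, proportions 0.375, 0.125, 0.125, 0.125, 0.125, 0.125, giving 1−D = 0.78125.
Difference = |0.69752 − 0.78125| = 0.08373, i.e. 0.084 to 3 decimal places.

0.084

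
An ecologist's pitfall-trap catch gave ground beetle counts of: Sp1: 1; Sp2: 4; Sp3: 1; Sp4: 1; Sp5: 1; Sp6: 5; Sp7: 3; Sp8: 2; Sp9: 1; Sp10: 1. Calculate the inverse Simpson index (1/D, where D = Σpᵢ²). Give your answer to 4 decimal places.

Total N = 1+4+1+1+1+5+3+2+1+1 = 20, so the proportions are 0.05, 0.2, 0.05, 0.05, 0.05, 0.25, 0.15, 0.1, 0.05, 0.05 (working shown to 8 dp, full precision carried).
D = 0.05² + 0.2² + 0.05² + 0.05² + 0.05² + 0.25² + 0.15² + 0.1² + 0.05² + 0.05² = 0.00250000 + 0.04000000 + 0.00250000 + 0.00250000 + 0.00250000 + 0.06250000 + 0.02250000 + 0.01000000 + 0.00250000 + 0.00250000 = 0.15000000.
So 1/D = 6.666667, i.e. 6.6667 to 4 decimal places.

6.6667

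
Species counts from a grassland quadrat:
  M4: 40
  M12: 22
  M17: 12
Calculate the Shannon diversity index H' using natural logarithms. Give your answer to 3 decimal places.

0.988

Total N = 40+22+12 = 74, so the proportions are 0.54054, 0.2973, 0.16216 (working shown to 5 dp, full precision carried).
Each pᵢ ln pᵢ term: 0.54054×(-0.61519)=-0.33253, 0.2973×(-1.21302)=-0.36063, 0.16216×(-1.81916)=-0.29500.
Sum = -0.98816, so H' = 0.988.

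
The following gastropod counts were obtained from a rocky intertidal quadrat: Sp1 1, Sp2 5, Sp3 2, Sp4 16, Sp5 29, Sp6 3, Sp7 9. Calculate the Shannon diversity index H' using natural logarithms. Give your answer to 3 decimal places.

1.490

Total N = 1+5+2+16+29+3+9 = 65, so the proportions are 0.01538, 0.07692, 0.03077, 0.24615, 0.44615, 0.04615, 0.13846 (working shown to 5 dp, full precision carried).
Each pᵢ ln pᵢ term: 0.01538×(-4.17439)=-0.06422, 0.07692×(-2.56495)=-0.19730, 0.03077×(-3.48124)=-0.10712, 0.24615×(-1.40180)=-0.34506, 0.44615×(-0.80709)=-0.36009, 0.04615×(-3.07577)=-0.14196, 0.13846×(-1.97716)=-0.27376.
Sum = -1.48951, so H' = 1.490.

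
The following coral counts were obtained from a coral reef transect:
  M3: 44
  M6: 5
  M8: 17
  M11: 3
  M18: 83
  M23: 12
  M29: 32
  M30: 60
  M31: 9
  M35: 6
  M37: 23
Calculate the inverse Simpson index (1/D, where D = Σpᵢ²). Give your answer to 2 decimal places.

Total N = 44+5+17+3+83+12+32+60+9+6+23 = 294, so the proportions are 0.14966, 0.017007, 0.057823, 0.010204, 0.282313, 0.040816, 0.108844, 0.204082, 0.030612, 0.020408, 0.078231 (working shown to 6 dp, full precision carried).
D = 0.14966² + 0.017007² + 0.057823² + 0.010204² + 0.282313² + 0.040816² + 0.108844² + 0.204082² + 0.030612² + 0.020408² + 0.078231² = 0.022398 + 0.000289 + 0.003344 + 0.000104 + 0.079701 + 0.001666 + 0.011847 + 0.041649 + 0.000937 + 0.000416 + 0.006120 = 0.168471.
So 1/D = 5.9357, i.e. 5.94 to 2 decimal places.

5.94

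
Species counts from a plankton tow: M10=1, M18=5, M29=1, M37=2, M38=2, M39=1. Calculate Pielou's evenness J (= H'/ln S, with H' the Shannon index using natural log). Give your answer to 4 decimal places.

0.8836

Total N = 1+5+1+2+2+1 = 12, so the proportions are 0.083333, 0.416667, 0.083333, 0.166667, 0.166667, 0.083333 (working shown to 6 dp, full precision carried).
H' = −Σ pᵢ ln pᵢ = −((-0.207076) + (-0.364779) + (-0.207076) + (-0.298627) + (-0.298627) + (-0.207076)) = 1.583258.
With S = 6 species, ln S = 1.791759, so J = 1.583258/1.791759 = 0.883633, i.e. 0.8836 to 4 decimal places.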